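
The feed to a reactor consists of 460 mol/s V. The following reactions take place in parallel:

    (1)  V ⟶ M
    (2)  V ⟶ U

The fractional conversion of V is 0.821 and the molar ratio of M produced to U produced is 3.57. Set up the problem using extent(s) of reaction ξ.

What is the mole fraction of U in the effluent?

Conversion of V: V consumed = 0.821 × 460 = 377.7 mol/s = 1ξ₁ + 1ξ₂.
Selectivity: 1ξ₁ / (1ξ₂) = 3.57 → ξ₁ = 3.57 ξ₂.
Substitute: (1·3.57 + 1) ξ₂ = 377.7 → ξ₂ = 82.64 mol/s, ξ₁ = 295 mol/s.
Outlet amounts (n = n₀ + Σ ν·ξ):
  V: 460 − 1(295) − 1(82.64) = 82.34
  M: 0 + 1(295) = 295
  U: 0 + 1(82.64) = 82.64
Total out = 460 mol/s; y_U = 82.64 / 460 = 0.1796.

0.18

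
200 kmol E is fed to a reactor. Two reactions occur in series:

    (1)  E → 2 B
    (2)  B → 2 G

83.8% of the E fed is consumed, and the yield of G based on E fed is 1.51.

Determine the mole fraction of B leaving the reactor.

0.355

Conversion of E: E consumed = 1ξ₁ = 0.838 × 200 → ξ₁ = 167.6 kmol.
Yield of G: 2ξ₂ / 200 = 1.51 → ξ₂ = 151 kmol.
Outlet amounts (n = n₀ + Σ ν·ξ):
  E: 200 − 1(167.6) = 32.4
  B: 0 + 2(167.6) − 1(151) = 184.2
  G: 0 + 2(151) = 302
Total out = 518.6 kmol; y_B = 184.2 / 518.6 = 0.3552.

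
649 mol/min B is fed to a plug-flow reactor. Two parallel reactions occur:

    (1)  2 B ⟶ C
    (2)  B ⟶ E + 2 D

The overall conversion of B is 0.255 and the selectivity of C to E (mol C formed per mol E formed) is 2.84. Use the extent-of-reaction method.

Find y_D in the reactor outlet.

Conversion of B: B consumed = 0.255 × 649 = 165.5 mol/min = 2ξ₁ + 1ξ₂.
Selectivity: 1ξ₁ / (1ξ₂) = 2.84 → ξ₁ = 2.84 ξ₂.
Substitute: (2·2.84 + 1) ξ₂ = 165.5 → ξ₂ = 24.77 mol/min, ξ₁ = 70.36 mol/min.
Outlet amounts (n = n₀ + Σ ν·ξ):
  B: 649 − 2(70.36) − 1(24.77) = 483.5
  C: 0 + 1(70.36) = 70.36
  E: 0 + 1(24.77) = 24.77
  D: 0 + 2(24.77) = 49.55
Total out = 628.2 mol/min; y_D = 49.55 / 628.2 = 0.07888.

0.0789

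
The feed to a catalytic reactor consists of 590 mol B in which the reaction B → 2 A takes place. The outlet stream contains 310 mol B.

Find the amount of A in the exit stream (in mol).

For B: n = n₀ − 1ξ → 310 = 590 − 1ξ, giving ξ = 280 mol.
Outlet amounts (n = n₀ + ν ξ):
  B: 590 − 1(280) = 310
  A: 0 + 2(280) = 560

560 mol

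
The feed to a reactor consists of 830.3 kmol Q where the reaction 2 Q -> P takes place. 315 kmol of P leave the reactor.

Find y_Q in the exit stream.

For P: n = n₀ + 1ξ → 315 = 0 + 1ξ, giving ξ = 315 kmol.
Outlet amounts (n = n₀ + ν ξ):
  Q: 830.3 − 2(315) = 200.3
  P: 0 + 1(315) = 315
Total out = 515.3 kmol; y_Q = 200.3 / 515.3 = 0.3887.

0.389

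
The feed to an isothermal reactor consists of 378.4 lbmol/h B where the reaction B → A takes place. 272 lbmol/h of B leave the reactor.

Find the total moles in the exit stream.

378 lbmol/h

For B: n = n₀ − 1ξ → 272 = 378.4 − 1ξ, giving ξ = 106.4 lbmol/h.
Outlet amounts (n = n₀ + ν ξ):
  B: 378.4 − 1(106.4) = 272
  A: 0 + 1(106.4) = 106.4
Total out = 272 + 106.4 = 378.4 lbmol/h.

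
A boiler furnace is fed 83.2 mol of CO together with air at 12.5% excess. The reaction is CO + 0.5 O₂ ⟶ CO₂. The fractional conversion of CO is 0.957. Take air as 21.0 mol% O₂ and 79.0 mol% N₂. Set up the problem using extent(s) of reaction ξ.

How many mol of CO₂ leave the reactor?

79.6 mol

Stoichiometric O₂ = 0.5 × 83.2 = 41.6 mol; O₂ fed = 41.6 × 1.125 = 46.8 mol.
N₂ fed = 46.8 × 79/21 = 176.1 mol.
Fuel reacted = 0.957 × 83.2 → ξ = 79.62 mol.
Outlet (n = n₀ + ν ξ):
  CO: 83.2 − 1(79.62) = 3.578
  O₂: 46.8 − 0.5(79.62) = 6.989
  N₂: 176.1 (inert)
  CO₂: 0 + 1(79.62) = 79.62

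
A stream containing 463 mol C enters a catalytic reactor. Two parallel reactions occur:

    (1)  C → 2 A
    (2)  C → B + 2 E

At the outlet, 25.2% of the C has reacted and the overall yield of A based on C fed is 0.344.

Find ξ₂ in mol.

Yield of A: 2ξ₁ / 463 = 0.344 → ξ₁ = 79.64 mol.
Conversion of C: 1ξ₁ + 1ξ₂ = 0.252 × 463 = 116.7 → ξ₂ = 37.04 mol.
Outlet amounts (n = n₀ + Σ ν·ξ):
  C: 463 − 1(79.64) − 1(37.04) = 346.3
  A: 0 + 2(79.64) = 159.3
  B: 0 + 1(37.04) = 37.04
  E: 0 + 2(37.04) = 74.08

ξ₂ = 37 mol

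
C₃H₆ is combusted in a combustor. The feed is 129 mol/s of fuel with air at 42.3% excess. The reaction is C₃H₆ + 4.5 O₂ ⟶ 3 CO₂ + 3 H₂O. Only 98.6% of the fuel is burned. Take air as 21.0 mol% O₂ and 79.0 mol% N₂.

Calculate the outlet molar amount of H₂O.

382 mol/s

Stoichiometric O₂ = 4.5 × 129 = 580.5 mol/s; O₂ fed = 580.5 × 1.423 = 826.1 mol/s.
N₂ fed = 826.1 × 79/21 = 3108 mol/s.
Fuel reacted = 0.986 × 129 → ξ = 127.2 mol/s.
Outlet (n = n₀ + ν ξ):
  C₃H₆: 129 − 1(127.2) = 1.806
  O₂: 826.1 − 4.5(127.2) = 253.7
  N₂: 3108 (inert)
  CO₂: 0 + 3(127.2) = 381.6
  H₂O: 0 + 3(127.2) = 381.6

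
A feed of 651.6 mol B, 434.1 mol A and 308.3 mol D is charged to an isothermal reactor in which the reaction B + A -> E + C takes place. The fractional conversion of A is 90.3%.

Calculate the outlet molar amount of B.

260 mol

A reacted = 0.903 × 434.1 = 392 mol; ν_A = −1, so ξ = 392/1 = 392 mol.
Outlet amounts (n = n₀ + ν ξ):
  B: 651.6 − 1(392) = 259.6
  A: 434.1 − 1(392) = 42.11
  E: 0 + 1(392) = 392
  C: 0 + 1(392) = 392
  D: 308.3 (inert)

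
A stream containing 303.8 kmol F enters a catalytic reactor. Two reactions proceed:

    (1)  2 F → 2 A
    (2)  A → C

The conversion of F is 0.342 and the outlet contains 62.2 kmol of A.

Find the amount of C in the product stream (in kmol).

Conversion of F: F consumed = 2ξ₁ = 0.342 × 303.8 → ξ₁ = 51.95 kmol.
A balance: n_A = 0 + 2ξ₁ − 1ξ₂ = 62.2 → ξ₂ = (2·51.95 − 62.2)/1 = 41.7 kmol.
Outlet amounts (n = n₀ + Σ ν·ξ):
  F: 303.8 − 2(51.95) = 199.9
  A: 0 + 2(51.95) − 1(41.7) = 62.2
  C: 0 + 1(41.7) = 41.7

41.7 kmol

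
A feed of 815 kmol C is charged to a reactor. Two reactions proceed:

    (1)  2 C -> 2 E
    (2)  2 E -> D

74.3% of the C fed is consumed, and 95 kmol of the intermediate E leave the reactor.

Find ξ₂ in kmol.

Conversion of C: C consumed = 2ξ₁ = 0.743 × 815 → ξ₁ = 302.8 kmol.
E balance: n_E = 0 + 2ξ₁ − 2ξ₂ = 95 → ξ₂ = (2·302.8 − 95)/2 = 255.3 kmol.
Outlet amounts (n = n₀ + Σ ν·ξ):
  C: 815 − 2(302.8) = 209.5
  E: 0 + 2(302.8) − 2(255.3) = 95
  D: 0 + 1(255.3) = 255.3

ξ₂ = 255 kmol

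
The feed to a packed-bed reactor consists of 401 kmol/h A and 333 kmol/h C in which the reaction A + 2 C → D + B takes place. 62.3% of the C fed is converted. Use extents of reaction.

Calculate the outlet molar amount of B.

C reacted = 0.623 × 333 = 207.5 kmol/h; ν_C = −2, so ξ = 207.5/2 = 103.7 kmol/h.
Outlet amounts (n = n₀ + ν ξ):
  A: 401 − 1(103.7) = 297.3
  C: 333 − 2(103.7) = 125.5
  D: 0 + 1(103.7) = 103.7
  B: 0 + 1(103.7) = 103.7

104 kmol/h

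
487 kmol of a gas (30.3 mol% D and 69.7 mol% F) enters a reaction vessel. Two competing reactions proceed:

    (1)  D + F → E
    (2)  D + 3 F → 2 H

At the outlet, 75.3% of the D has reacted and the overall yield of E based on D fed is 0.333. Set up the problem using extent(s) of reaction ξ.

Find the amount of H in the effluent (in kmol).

Yield of E: 1ξ₁ / 147.6 = 0.333 → ξ₁ = 49.14 kmol.
Conversion of D: 1ξ₁ + 1ξ₂ = 0.753 × 147.6 = 111.1 → ξ₂ = 61.98 kmol.
Outlet amounts (n = n₀ + Σ ν·ξ):
  D: 147.6 − 1(49.14) − 1(61.98) = 36.45
  F: 339.4 − 1(49.14) − 3(61.98) = 104.4
  E: 0 + 1(49.14) = 49.14
  H: 0 + 2(61.98) = 124

124 kmol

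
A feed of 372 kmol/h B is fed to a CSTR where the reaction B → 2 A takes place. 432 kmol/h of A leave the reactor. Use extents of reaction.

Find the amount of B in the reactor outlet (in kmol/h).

For A: n = n₀ + 2ξ → 432 = 0 + 2ξ, giving ξ = 216 kmol/h.
Outlet amounts (n = n₀ + ν ξ):
  B: 372 − 1(216) = 156
  A: 0 + 2(216) = 432

156 kmol/h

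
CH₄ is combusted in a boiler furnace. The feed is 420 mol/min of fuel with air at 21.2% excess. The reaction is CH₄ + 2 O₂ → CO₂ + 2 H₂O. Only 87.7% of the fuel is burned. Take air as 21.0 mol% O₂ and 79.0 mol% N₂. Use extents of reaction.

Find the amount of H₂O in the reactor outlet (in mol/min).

737 mol/min

Stoichiometric O₂ = 2 × 420 = 840 mol/min; O₂ fed = 840 × 1.212 = 1018 mol/min.
N₂ fed = 1018 × 79/21 = 3830 mol/min.
Fuel reacted = 0.877 × 420 → ξ = 368.3 mol/min.
Outlet (n = n₀ + ν ξ):
  CH₄: 420 − 1(368.3) = 51.66
  O₂: 1018 − 2(368.3) = 281.4
  N₂: 3830 (inert)
  CO₂: 0 + 1(368.3) = 368.3
  H₂O: 0 + 2(368.3) = 736.7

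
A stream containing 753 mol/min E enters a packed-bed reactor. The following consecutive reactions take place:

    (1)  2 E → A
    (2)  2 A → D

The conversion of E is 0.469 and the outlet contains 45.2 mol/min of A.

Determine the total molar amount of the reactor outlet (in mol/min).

511 mol/min

Conversion of E: E consumed = 2ξ₁ = 0.469 × 753 → ξ₁ = 176.6 mol/min.
A balance: n_A = 0 + 1ξ₁ − 2ξ₂ = 45.2 → ξ₂ = (1·176.6 − 45.2)/2 = 65.69 mol/min.
Outlet amounts (n = n₀ + Σ ν·ξ):
  E: 753 − 2(176.6) = 399.8
  A: 0 + 1(176.6) − 2(65.69) = 45.2
  D: 0 + 1(65.69) = 65.69
Total out = 399.8 + 45.2 + 65.69 = 510.7 mol/min.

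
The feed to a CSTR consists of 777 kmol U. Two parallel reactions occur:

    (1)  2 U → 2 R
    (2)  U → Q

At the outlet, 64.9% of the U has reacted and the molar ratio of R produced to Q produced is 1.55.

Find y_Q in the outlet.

0.255

Conversion of U: U consumed = 0.649 × 777 = 504.3 kmol = 2ξ₁ + 1ξ₂.
Selectivity: 2ξ₁ / (1ξ₂) = 1.55 → ξ₁ = 0.775 ξ₂.
Substitute: (2·0.775 + 1) ξ₂ = 504.3 → ξ₂ = 197.8 kmol, ξ₁ = 153.3 kmol.
Outlet amounts (n = n₀ + Σ ν·ξ):
  U: 777 − 2(153.3) − 1(197.8) = 272.7
  R: 0 + 2(153.3) = 306.5
  Q: 0 + 1(197.8) = 197.8
Total out = 777 kmol; y_Q = 197.8 / 777 = 0.2545.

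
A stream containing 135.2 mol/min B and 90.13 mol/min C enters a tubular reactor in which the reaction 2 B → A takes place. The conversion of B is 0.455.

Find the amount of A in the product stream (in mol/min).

30.8 mol/min

B reacted = 0.455 × 135.2 = 61.52 mol/min; ν_B = −2, so ξ = 61.52/2 = 30.76 mol/min.
Outlet amounts (n = n₀ + ν ξ):
  B: 135.2 − 2(30.76) = 73.68
  A: 0 + 1(30.76) = 30.76
  C: 90.13 (inert)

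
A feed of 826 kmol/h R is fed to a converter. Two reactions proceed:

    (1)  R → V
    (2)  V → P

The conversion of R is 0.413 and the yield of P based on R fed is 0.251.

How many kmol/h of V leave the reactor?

Conversion of R: R consumed = 1ξ₁ = 0.413 × 826 → ξ₁ = 341.1 kmol/h.
Yield of P: 1ξ₂ / 826 = 0.251 → ξ₂ = 207.3 kmol/h.
Outlet amounts (n = n₀ + Σ ν·ξ):
  R: 826 − 1(341.1) = 484.9
  V: 0 + 1(341.1) − 1(207.3) = 133.8
  P: 0 + 1(207.3) = 207.3

134 kmol/h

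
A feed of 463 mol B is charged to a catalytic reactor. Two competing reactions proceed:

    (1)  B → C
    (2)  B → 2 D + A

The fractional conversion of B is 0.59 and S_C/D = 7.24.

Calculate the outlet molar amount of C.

256 mol

Conversion of B: B consumed = 0.59 × 463 = 273.2 mol = 1ξ₁ + 1ξ₂.
Selectivity: 1ξ₁ / (2ξ₂) = 7.24 → ξ₁ = 14.48 ξ₂.
Substitute: (1·14.48 + 1) ξ₂ = 273.2 → ξ₂ = 17.65 mol, ξ₁ = 255.5 mol.
Outlet amounts (n = n₀ + Σ ν·ξ):
  B: 463 − 1(255.5) − 1(17.65) = 189.8
  C: 0 + 1(255.5) = 255.5
  D: 0 + 2(17.65) = 35.29
  A: 0 + 1(17.65) = 17.65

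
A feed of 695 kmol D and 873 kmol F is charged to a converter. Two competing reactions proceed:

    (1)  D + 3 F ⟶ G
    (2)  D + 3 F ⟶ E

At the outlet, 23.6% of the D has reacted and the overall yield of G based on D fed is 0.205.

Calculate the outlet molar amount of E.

21.5 kmol

Yield of G: 1ξ₁ / 695 = 0.205 → ξ₁ = 142.5 kmol.
Conversion of D: 1ξ₁ + 1ξ₂ = 0.236 × 695 = 164 → ξ₂ = 21.54 kmol.
Outlet amounts (n = n₀ + Σ ν·ξ):
  D: 695 − 1(142.5) − 1(21.54) = 531
  F: 873 − 3(142.5) − 3(21.54) = 380.9
  G: 0 + 1(142.5) = 142.5
  E: 0 + 1(21.54) = 21.54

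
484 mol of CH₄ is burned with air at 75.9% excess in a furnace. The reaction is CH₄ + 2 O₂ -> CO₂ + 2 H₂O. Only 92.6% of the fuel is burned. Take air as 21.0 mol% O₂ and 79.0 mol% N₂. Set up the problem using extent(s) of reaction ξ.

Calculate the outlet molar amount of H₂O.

896 mol

Stoichiometric O₂ = 2 × 484 = 968 mol; O₂ fed = 968 × 1.759 = 1703 mol.
N₂ fed = 1703 × 79/21 = 6405 mol.
Fuel reacted = 0.926 × 484 → ξ = 448.2 mol.
Outlet (n = n₀ + ν ξ):
  CH₄: 484 − 1(448.2) = 35.82
  O₂: 1703 − 2(448.2) = 806.3
  N₂: 6405 (inert)
  CO₂: 0 + 1(448.2) = 448.2
  H₂O: 0 + 2(448.2) = 896.4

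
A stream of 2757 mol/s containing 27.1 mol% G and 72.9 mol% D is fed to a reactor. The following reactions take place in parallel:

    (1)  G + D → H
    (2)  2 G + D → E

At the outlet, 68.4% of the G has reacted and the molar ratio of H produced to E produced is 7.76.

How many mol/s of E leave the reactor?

Conversion of G: G consumed = 0.684 × 747.1 = 511 mol/s = 1ξ₁ + 2ξ₂.
Selectivity: 1ξ₁ / (1ξ₂) = 7.76 → ξ₁ = 7.76 ξ₂.
Substitute: (1·7.76 + 2) ξ₂ = 511 → ξ₂ = 52.36 mol/s, ξ₁ = 406.3 mol/s.
Outlet amounts (n = n₀ + Σ ν·ξ):
  G: 747.1 − 1(406.3) − 2(52.36) = 236.1
  D: 2010 − 1(406.3) − 1(52.36) = 1551
  H: 0 + 1(406.3) = 406.3
  E: 0 + 1(52.36) = 52.36

52.4 mol/s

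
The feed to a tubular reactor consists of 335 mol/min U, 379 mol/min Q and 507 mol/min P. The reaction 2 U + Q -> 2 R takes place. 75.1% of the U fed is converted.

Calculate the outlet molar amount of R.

252 mol/min

U reacted = 0.751 × 335 = 251.6 mol/min; ν_U = −2, so ξ = 251.6/2 = 125.8 mol/min.
Outlet amounts (n = n₀ + ν ξ):
  U: 335 − 2(125.8) = 83.41
  Q: 379 − 1(125.8) = 253.2
  R: 0 + 2(125.8) = 251.6
  P: 507 (inert)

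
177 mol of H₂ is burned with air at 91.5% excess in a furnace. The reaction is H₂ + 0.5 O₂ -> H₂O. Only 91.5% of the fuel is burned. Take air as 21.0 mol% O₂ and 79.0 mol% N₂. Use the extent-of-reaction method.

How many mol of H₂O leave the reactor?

162 mol

Stoichiometric O₂ = 0.5 × 177 = 88.5 mol; O₂ fed = 88.5 × 1.915 = 169.5 mol.
N₂ fed = 169.5 × 79/21 = 637.6 mol.
Fuel reacted = 0.915 × 177 → ξ = 162 mol.
Outlet (n = n₀ + ν ξ):
  H₂: 177 − 1(162) = 15.04
  O₂: 169.5 − 0.5(162) = 88.5
  N₂: 637.6 (inert)
  H₂O: 0 + 1(162) = 162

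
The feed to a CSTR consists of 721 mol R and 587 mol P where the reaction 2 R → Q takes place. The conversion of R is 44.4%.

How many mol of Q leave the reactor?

160 mol

R reacted = 0.444 × 721 = 320.1 mol; ν_R = −2, so ξ = 320.1/2 = 160.1 mol.
Outlet amounts (n = n₀ + ν ξ):
  R: 721 − 2(160.1) = 400.9
  Q: 0 + 1(160.1) = 160.1
  P: 587 (inert)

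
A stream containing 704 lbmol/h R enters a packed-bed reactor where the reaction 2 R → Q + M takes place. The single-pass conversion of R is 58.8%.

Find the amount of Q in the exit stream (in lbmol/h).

207 lbmol/h

R reacted = 0.588 × 704 = 414 lbmol/h; ν_R = −2, so ξ = 414/2 = 207 lbmol/h.
Outlet amounts (n = n₀ + ν ξ):
  R: 704 − 2(207) = 290
  Q: 0 + 1(207) = 207
  M: 0 + 1(207) = 207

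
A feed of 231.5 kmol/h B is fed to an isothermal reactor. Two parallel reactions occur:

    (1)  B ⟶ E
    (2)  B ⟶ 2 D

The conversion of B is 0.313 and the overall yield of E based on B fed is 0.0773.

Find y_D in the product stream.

Yield of E: 1ξ₁ / 231.5 = 0.0773 → ξ₁ = 17.89 kmol/h.
Conversion of B: 1ξ₁ + 1ξ₂ = 0.313 × 231.5 = 72.46 → ξ₂ = 54.56 kmol/h.
Outlet amounts (n = n₀ + Σ ν·ξ):
  B: 231.5 − 1(17.89) − 1(54.56) = 159
  E: 0 + 1(17.89) = 17.89
  D: 0 + 2(54.56) = 109.1
Total out = 286.1 kmol/h; y_D = 109.1 / 286.1 = 0.3815.

0.381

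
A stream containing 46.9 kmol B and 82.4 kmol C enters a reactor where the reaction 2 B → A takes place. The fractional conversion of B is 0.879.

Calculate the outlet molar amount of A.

B reacted = 0.879 × 46.9 = 41.23 kmol; ν_B = −2, so ξ = 41.23/2 = 20.61 kmol.
Outlet amounts (n = n₀ + ν ξ):
  B: 46.9 − 2(20.61) = 5.675
  A: 0 + 1(20.61) = 20.61
  C: 82.4 (inert)

20.6 kmol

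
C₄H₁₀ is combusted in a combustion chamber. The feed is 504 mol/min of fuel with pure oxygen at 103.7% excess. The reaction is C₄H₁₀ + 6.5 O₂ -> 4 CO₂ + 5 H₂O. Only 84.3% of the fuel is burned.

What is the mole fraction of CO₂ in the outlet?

Stoichiometric O₂ = 6.5 × 504 = 3276 mol/min; O₂ fed = 3276 × 2.037 = 6673 mol/min.
Fuel reacted = 0.843 × 504 → ξ = 424.9 mol/min.
Outlet (n = n₀ + ν ξ):
  C₄H₁₀: 504 − 1(424.9) = 79.13
  O₂: 6673 − 6.5(424.9) = 3912
  CO₂: 0 + 4(424.9) = 1699
  H₂O: 0 + 5(424.9) = 2124
Total out = 7815 mol/min; y_CO₂ = 1699 / 7815 = 0.2175.

0.217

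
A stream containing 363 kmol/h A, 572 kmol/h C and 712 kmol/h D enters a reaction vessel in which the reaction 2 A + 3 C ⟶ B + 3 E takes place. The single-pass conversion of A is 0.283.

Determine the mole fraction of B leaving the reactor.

0.0322

A reacted = 0.283 × 363 = 102.7 kmol/h; ν_A = −2, so ξ = 102.7/2 = 51.36 kmol/h.
Outlet amounts (n = n₀ + ν ξ):
  A: 363 − 2(51.36) = 260.3
  C: 572 − 3(51.36) = 417.9
  B: 0 + 1(51.36) = 51.36
  E: 0 + 3(51.36) = 154.1
  D: 712 (inert)
Total out = 1596 kmol/h; y_B = 51.36 / 1596 = 0.03219.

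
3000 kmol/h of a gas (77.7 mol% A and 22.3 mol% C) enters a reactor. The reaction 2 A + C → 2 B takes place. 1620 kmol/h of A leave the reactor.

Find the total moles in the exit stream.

For A: n = n₀ − 2ξ → 1620 = 2331 − 2ξ, giving ξ = 355.5 kmol/h.
Outlet amounts (n = n₀ + ν ξ):
  A: 2331 − 2(355.5) = 1620
  C: 669 − 1(355.5) = 313.5
  B: 0 + 2(355.5) = 711
Total out = 1620 + 313.5 + 711 = 2644 kmol/h.

2640 kmol/h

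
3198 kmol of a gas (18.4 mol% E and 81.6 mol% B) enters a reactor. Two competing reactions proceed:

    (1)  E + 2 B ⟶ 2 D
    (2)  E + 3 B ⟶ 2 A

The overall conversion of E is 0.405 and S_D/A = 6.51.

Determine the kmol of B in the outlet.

Conversion of E: E consumed = 0.405 × 588.4 = 238.3 kmol = 1ξ₁ + 1ξ₂.
Selectivity: 2ξ₁ / (2ξ₂) = 6.51 → ξ₁ = 6.51 ξ₂.
Substitute: (1·6.51 + 1) ξ₂ = 238.3 → ξ₂ = 31.73 kmol, ξ₁ = 206.6 kmol.
Outlet amounts (n = n₀ + Σ ν·ξ):
  E: 588.4 − 1(206.6) − 1(31.73) = 350.1
  B: 2610 − 2(206.6) − 3(31.73) = 2101
  D: 0 + 2(206.6) = 413.2
  A: 0 + 2(31.73) = 63.47

2100 kmol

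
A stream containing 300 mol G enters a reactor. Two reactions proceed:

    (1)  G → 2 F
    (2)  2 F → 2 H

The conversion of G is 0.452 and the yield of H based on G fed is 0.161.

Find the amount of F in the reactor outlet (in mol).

Conversion of G: G consumed = 1ξ₁ = 0.452 × 300 → ξ₁ = 135.6 mol.
Yield of H: 2ξ₂ / 300 = 0.161 → ξ₂ = 24.15 mol.
Outlet amounts (n = n₀ + Σ ν·ξ):
  G: 300 − 1(135.6) = 164.4
  F: 0 + 2(135.6) − 2(24.15) = 222.9
  H: 0 + 2(24.15) = 48.3

223 mol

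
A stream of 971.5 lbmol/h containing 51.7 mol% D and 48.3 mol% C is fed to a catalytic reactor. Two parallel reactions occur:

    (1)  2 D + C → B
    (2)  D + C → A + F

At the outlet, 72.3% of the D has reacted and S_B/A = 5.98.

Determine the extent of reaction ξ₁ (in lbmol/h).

Conversion of D: D consumed = 0.723 × 502.3 = 363.1 lbmol/h = 2ξ₁ + 1ξ₂.
Selectivity: 1ξ₁ / (1ξ₂) = 5.98 → ξ₁ = 5.98 ξ₂.
Substitute: (2·5.98 + 1) ξ₂ = 363.1 → ξ₂ = 28.02 lbmol/h, ξ₁ = 167.6 lbmol/h.
Outlet amounts (n = n₀ + Σ ν·ξ):
  D: 502.3 − 2(167.6) − 1(28.02) = 139.1
  C: 469.2 − 1(167.6) − 1(28.02) = 273.7
  B: 0 + 1(167.6) = 167.6
  A: 0 + 1(28.02) = 28.02
  F: 0 + 1(28.02) = 28.02

ξ₁ = 168 lbmol/h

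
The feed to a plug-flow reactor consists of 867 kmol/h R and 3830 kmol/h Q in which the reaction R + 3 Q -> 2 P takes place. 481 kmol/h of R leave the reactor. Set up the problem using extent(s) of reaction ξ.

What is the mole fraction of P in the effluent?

0.197

For R: n = n₀ − 1ξ → 481 = 867 − 1ξ, giving ξ = 386 kmol/h.
Outlet amounts (n = n₀ + ν ξ):
  R: 867 − 1(386) = 481
  Q: 3830 − 3(386) = 2672
  P: 0 + 2(386) = 772
Total out = 3925 kmol/h; y_P = 772 / 3925 = 0.1967.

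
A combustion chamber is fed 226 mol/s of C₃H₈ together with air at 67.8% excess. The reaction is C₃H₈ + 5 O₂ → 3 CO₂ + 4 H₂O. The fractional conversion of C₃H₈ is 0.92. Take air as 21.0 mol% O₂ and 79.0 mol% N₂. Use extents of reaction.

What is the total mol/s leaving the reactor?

9460 mol/s

Stoichiometric O₂ = 5 × 226 = 1130 mol/s; O₂ fed = 1130 × 1.678 = 1896 mol/s.
N₂ fed = 1896 × 79/21 = 7133 mol/s.
Fuel reacted = 0.92 × 226 → ξ = 207.9 mol/s.
Outlet (n = n₀ + ν ξ):
  C₃H₈: 226 − 1(207.9) = 18.08
  O₂: 1896 − 5(207.9) = 856.5
  N₂: 7133 (inert)
  CO₂: 0 + 3(207.9) = 623.8
  H₂O: 0 + 4(207.9) = 831.7
Total out = 18.08 + 856.5 + 7133 + 623.8 + 831.7 = 9463 mol/s.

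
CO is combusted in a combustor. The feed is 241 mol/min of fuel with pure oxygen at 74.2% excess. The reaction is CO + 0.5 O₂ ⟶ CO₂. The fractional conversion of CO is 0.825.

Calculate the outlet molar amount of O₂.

Stoichiometric O₂ = 0.5 × 241 = 120.5 mol/min; O₂ fed = 120.5 × 1.742 = 209.9 mol/min.
Fuel reacted = 0.825 × 241 → ξ = 198.8 mol/min.
Outlet (n = n₀ + ν ξ):
  CO: 241 − 1(198.8) = 42.18
  O₂: 209.9 − 0.5(198.8) = 110.5
  CO₂: 0 + 1(198.8) = 198.8

110 mol/min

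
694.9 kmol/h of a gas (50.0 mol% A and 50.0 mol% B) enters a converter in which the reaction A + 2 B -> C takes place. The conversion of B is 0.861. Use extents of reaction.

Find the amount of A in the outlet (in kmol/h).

198 kmol/h

B reacted = 0.861 × 347.4 = 299.2 kmol/h; ν_B = −2, so ξ = 299.2/2 = 149.6 kmol/h.
Outlet amounts (n = n₀ + ν ξ):
  A: 347.4 − 1(149.6) = 197.9
  B: 347.4 − 2(149.6) = 48.3
  C: 0 + 1(149.6) = 149.6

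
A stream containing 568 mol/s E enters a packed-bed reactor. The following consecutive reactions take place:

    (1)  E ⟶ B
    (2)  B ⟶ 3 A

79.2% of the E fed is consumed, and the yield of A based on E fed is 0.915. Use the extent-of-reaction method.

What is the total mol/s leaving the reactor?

914 mol/s

Conversion of E: E consumed = 1ξ₁ = 0.792 × 568 → ξ₁ = 449.9 mol/s.
Yield of A: 3ξ₂ / 568 = 0.915 → ξ₂ = 173.2 mol/s.
Outlet amounts (n = n₀ + Σ ν·ξ):
  E: 568 − 1(449.9) = 118.1
  B: 0 + 1(449.9) − 1(173.2) = 276.6
  A: 0 + 3(173.2) = 519.7
Total out = 118.1 + 276.6 + 519.7 = 914.5 mol/s.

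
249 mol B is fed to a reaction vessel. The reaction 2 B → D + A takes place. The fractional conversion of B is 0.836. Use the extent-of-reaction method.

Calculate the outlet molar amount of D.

B reacted = 0.836 × 249 = 208.2 mol; ν_B = −2, so ξ = 208.2/2 = 104.1 mol.
Outlet amounts (n = n₀ + ν ξ):
  B: 249 − 2(104.1) = 40.84
  D: 0 + 1(104.1) = 104.1
  A: 0 + 1(104.1) = 104.1

104 mol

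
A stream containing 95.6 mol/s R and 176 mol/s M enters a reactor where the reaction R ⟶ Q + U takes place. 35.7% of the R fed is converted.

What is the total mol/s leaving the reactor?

R reacted = 0.357 × 95.6 = 34.13 mol/s; ν_R = −1, so ξ = 34.13/1 = 34.13 mol/s.
Outlet amounts (n = n₀ + ν ξ):
  R: 95.6 − 1(34.13) = 61.47
  Q: 0 + 1(34.13) = 34.13
  U: 0 + 1(34.13) = 34.13
  M: 176 (inert)
Total out = 61.47 + 34.13 + 34.13 + 176 = 305.7 mol/s.

306 mol/s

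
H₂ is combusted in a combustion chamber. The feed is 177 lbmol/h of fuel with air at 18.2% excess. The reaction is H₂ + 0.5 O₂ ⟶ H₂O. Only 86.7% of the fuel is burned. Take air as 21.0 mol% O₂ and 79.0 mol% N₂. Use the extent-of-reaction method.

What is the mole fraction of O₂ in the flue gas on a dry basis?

Stoichiometric O₂ = 0.5 × 177 = 88.5 lbmol/h; O₂ fed = 88.5 × 1.182 = 104.6 lbmol/h.
N₂ fed = 104.6 × 79/21 = 393.5 lbmol/h.
Fuel reacted = 0.867 × 177 → ξ = 153.5 lbmol/h.
Outlet (n = n₀ + ν ξ):
  H₂: 177 − 1(153.5) = 23.54
  O₂: 104.6 − 0.5(153.5) = 27.88
  N₂: 393.5 (inert)
  H₂O: 0 + 1(153.5) = 153.5
Dry total = 444.9 lbmol/h; y_O₂ (dry) = 27.88 / 444.9 = 0.06265.

0.0627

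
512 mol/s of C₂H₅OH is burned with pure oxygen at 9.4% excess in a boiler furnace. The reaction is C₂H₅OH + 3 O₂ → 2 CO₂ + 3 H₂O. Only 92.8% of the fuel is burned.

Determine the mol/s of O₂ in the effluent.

255 mol/s

Stoichiometric O₂ = 3 × 512 = 1536 mol/s; O₂ fed = 1536 × 1.094 = 1680 mol/s.
Fuel reacted = 0.928 × 512 → ξ = 475.1 mol/s.
Outlet (n = n₀ + ν ξ):
  C₂H₅OH: 512 − 1(475.1) = 36.86
  O₂: 1680 − 3(475.1) = 255
  CO₂: 0 + 2(475.1) = 950.3
  H₂O: 0 + 3(475.1) = 1425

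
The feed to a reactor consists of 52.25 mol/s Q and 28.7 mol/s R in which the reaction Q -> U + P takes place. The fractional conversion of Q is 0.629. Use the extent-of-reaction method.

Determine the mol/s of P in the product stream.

Q reacted = 0.629 × 52.25 = 32.87 mol/s; ν_Q = −1, so ξ = 32.87/1 = 32.87 mol/s.
Outlet amounts (n = n₀ + ν ξ):
  Q: 52.25 − 1(32.87) = 19.38
  U: 0 + 1(32.87) = 32.87
  P: 0 + 1(32.87) = 32.87
  R: 28.7 (inert)

32.9 mol/s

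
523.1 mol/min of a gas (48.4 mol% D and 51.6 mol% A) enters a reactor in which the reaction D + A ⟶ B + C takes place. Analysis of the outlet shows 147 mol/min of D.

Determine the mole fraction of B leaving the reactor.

0.203

For D: n = n₀ − 1ξ → 147 = 253.2 − 1ξ, giving ξ = 106.2 mol/min.
Outlet amounts (n = n₀ + ν ξ):
  D: 253.2 − 1(106.2) = 147
  A: 269.9 − 1(106.2) = 163.7
  B: 0 + 1(106.2) = 106.2
  C: 0 + 1(106.2) = 106.2
Total out = 523.1 mol/min; y_B = 106.2 / 523.1 = 0.203.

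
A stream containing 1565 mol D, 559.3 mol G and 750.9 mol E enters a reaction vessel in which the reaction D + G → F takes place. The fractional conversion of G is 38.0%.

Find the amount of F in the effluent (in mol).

213 mol

G reacted = 0.38 × 559.3 = 212.5 mol; ν_G = −1, so ξ = 212.5/1 = 212.5 mol.
Outlet amounts (n = n₀ + ν ξ):
  D: 1565 − 1(212.5) = 1352
  G: 559.3 − 1(212.5) = 346.8
  F: 0 + 1(212.5) = 212.5
  E: 750.9 (inert)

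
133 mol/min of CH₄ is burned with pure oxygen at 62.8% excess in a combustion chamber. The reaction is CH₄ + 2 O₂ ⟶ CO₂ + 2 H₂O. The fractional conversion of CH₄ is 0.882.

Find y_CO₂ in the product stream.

0.207

Stoichiometric O₂ = 2 × 133 = 266 mol/min; O₂ fed = 266 × 1.628 = 433 mol/min.
Fuel reacted = 0.882 × 133 → ξ = 117.3 mol/min.
Outlet (n = n₀ + ν ξ):
  CH₄: 133 − 1(117.3) = 15.69
  O₂: 433 − 2(117.3) = 198.4
  CO₂: 0 + 1(117.3) = 117.3
  H₂O: 0 + 2(117.3) = 234.6
Total out = 566 mol/min; y_CO₂ = 117.3 / 566 = 0.2072.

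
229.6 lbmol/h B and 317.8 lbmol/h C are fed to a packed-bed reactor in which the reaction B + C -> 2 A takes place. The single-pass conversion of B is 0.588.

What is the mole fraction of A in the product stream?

0.493

B reacted = 0.588 × 229.6 = 135 lbmol/h; ν_B = −1, so ξ = 135/1 = 135 lbmol/h.
Outlet amounts (n = n₀ + ν ξ):
  B: 229.6 − 1(135) = 94.6
  C: 317.8 − 1(135) = 182.8
  A: 0 + 2(135) = 270
Total out = 547.4 lbmol/h; y_A = 270 / 547.4 = 0.4933.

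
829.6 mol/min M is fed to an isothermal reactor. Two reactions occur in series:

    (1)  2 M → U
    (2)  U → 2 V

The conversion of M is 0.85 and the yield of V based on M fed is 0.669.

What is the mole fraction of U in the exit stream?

Conversion of M: M consumed = 2ξ₁ = 0.85 × 829.6 → ξ₁ = 352.6 mol/min.
Yield of V: 2ξ₂ / 829.6 = 0.669 → ξ₂ = 277.5 mol/min.
Outlet amounts (n = n₀ + Σ ν·ξ):
  M: 829.6 − 2(352.6) = 124.4
  U: 0 + 1(352.6) − 1(277.5) = 75.08
  V: 0 + 2(277.5) = 555
Total out = 754.5 mol/min; y_U = 75.08 / 754.5 = 0.09951.

0.0995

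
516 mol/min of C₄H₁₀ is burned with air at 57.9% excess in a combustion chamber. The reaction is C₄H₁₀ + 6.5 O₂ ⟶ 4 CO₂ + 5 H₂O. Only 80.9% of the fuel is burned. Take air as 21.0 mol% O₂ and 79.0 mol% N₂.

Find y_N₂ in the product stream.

Stoichiometric O₂ = 6.5 × 516 = 3354 mol/min; O₂ fed = 3354 × 1.579 = 5296 mol/min.
N₂ fed = 5296 × 79/21 = 19920 mol/min.
Fuel reacted = 0.809 × 516 → ξ = 417.4 mol/min.
Outlet (n = n₀ + ν ξ):
  C₄H₁₀: 516 − 1(417.4) = 98.56
  O₂: 5296 − 6.5(417.4) = 2583
  N₂: 19920 (inert)
  CO₂: 0 + 4(417.4) = 1670
  H₂O: 0 + 5(417.4) = 2087
Total out = 26360 mol/min; y_N₂ = 19920 / 26360 = 0.7558.

0.756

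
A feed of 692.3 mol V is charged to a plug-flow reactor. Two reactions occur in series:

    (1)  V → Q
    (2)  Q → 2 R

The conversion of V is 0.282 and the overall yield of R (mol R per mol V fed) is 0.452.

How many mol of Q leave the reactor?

38.8 mol

Conversion of V: V consumed = 1ξ₁ = 0.282 × 692.3 → ξ₁ = 195.2 mol.
Yield of R: 2ξ₂ / 692.3 = 0.452 → ξ₂ = 156.5 mol.
Outlet amounts (n = n₀ + Σ ν·ξ):
  V: 692.3 − 1(195.2) = 497.1
  Q: 0 + 1(195.2) − 1(156.5) = 38.77
  R: 0 + 2(156.5) = 312.9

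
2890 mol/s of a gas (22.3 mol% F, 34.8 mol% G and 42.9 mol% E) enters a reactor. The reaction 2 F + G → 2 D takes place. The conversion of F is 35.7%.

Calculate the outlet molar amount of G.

891 mol/s

F reacted = 0.357 × 644.5 = 230.1 mol/s; ν_F = −2, so ξ = 230.1/2 = 115 mol/s.
Outlet amounts (n = n₀ + ν ξ):
  F: 644.5 − 2(115) = 414.4
  G: 1006 − 1(115) = 890.7
  D: 0 + 2(115) = 230.1
  E: 1240 (inert)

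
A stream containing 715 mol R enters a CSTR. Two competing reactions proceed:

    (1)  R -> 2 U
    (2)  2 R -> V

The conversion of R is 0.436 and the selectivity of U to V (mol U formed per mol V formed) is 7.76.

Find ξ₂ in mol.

Conversion of R: R consumed = 0.436 × 715 = 311.7 mol = 1ξ₁ + 2ξ₂.
Selectivity: 2ξ₁ / (1ξ₂) = 7.76 → ξ₁ = 3.88 ξ₂.
Substitute: (1·3.88 + 2) ξ₂ = 311.7 → ξ₂ = 53.02 mol, ξ₁ = 205.7 mol.
Outlet amounts (n = n₀ + Σ ν·ξ):
  R: 715 − 1(205.7) − 2(53.02) = 403.3
  U: 0 + 2(205.7) = 411.4
  V: 0 + 1(53.02) = 53.02

ξ₂ = 53 mol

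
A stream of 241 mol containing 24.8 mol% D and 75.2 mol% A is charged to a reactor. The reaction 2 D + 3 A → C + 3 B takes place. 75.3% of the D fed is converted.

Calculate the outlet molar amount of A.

114 mol

D reacted = 0.753 × 59.77 = 45.01 mol; ν_D = −2, so ξ = 45.01/2 = 22.5 mol.
Outlet amounts (n = n₀ + ν ξ):
  D: 59.77 − 2(22.5) = 14.76
  A: 181.2 − 3(22.5) = 113.7
  C: 0 + 1(22.5) = 22.5
  B: 0 + 3(22.5) = 67.51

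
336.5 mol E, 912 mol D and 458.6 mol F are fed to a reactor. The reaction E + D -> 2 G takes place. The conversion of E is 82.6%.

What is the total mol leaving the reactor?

1710 mol

E reacted = 0.826 × 336.5 = 277.9 mol; ν_E = −1, so ξ = 277.9/1 = 277.9 mol.
Outlet amounts (n = n₀ + ν ξ):
  E: 336.5 − 1(277.9) = 58.55
  D: 912 − 1(277.9) = 634.1
  G: 0 + 2(277.9) = 555.9
  F: 458.6 (inert)
Total out = 58.55 + 634.1 + 555.9 + 458.6 = 1707 mol.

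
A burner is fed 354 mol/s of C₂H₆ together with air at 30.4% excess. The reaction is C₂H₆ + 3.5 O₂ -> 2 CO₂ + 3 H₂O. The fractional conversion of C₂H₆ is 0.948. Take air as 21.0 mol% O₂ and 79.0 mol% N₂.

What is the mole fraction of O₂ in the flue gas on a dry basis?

0.0612

Stoichiometric O₂ = 3.5 × 354 = 1239 mol/s; O₂ fed = 1239 × 1.304 = 1616 mol/s.
N₂ fed = 1616 × 79/21 = 6078 mol/s.
Fuel reacted = 0.948 × 354 → ξ = 335.6 mol/s.
Outlet (n = n₀ + ν ξ):
  C₂H₆: 354 − 1(335.6) = 18.41
  O₂: 1616 − 3.5(335.6) = 441.1
  N₂: 6078 (inert)
  CO₂: 0 + 2(335.6) = 671.2
  H₂O: 0 + 3(335.6) = 1007
Dry total = 7209 mol/s; y_O₂ (dry) = 441.1 / 7209 = 0.06119.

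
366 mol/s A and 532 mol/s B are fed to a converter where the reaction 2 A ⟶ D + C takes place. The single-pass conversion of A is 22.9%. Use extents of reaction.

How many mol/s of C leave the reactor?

41.9 mol/s

A reacted = 0.229 × 366 = 83.81 mol/s; ν_A = −2, so ξ = 83.81/2 = 41.91 mol/s.
Outlet amounts (n = n₀ + ν ξ):
  A: 366 − 2(41.91) = 282.2
  D: 0 + 1(41.91) = 41.91
  C: 0 + 1(41.91) = 41.91
  B: 532 (inert)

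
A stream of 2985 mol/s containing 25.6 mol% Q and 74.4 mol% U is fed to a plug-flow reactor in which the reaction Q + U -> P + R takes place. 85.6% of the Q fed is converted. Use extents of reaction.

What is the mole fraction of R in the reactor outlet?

Q reacted = 0.856 × 764.2 = 654.1 mol/s; ν_Q = −1, so ξ = 654.1/1 = 654.1 mol/s.
Outlet amounts (n = n₀ + ν ξ):
  Q: 764.2 − 1(654.1) = 110
  U: 2221 − 1(654.1) = 1567
  P: 0 + 1(654.1) = 654.1
  R: 0 + 1(654.1) = 654.1
Total out = 2985 mol/s; y_R = 654.1 / 2985 = 0.2191.

0.219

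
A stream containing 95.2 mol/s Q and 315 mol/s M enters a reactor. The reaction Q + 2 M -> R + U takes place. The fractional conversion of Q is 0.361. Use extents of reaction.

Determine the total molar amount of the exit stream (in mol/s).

Q reacted = 0.361 × 95.2 = 34.37 mol/s; ν_Q = −1, so ξ = 34.37/1 = 34.37 mol/s.
Outlet amounts (n = n₀ + ν ξ):
  Q: 95.2 − 1(34.37) = 60.83
  M: 315 − 2(34.37) = 246.3
  R: 0 + 1(34.37) = 34.37
  U: 0 + 1(34.37) = 34.37
Total out = 60.83 + 246.3 + 34.37 + 34.37 = 375.8 mol/s.

376 mol/s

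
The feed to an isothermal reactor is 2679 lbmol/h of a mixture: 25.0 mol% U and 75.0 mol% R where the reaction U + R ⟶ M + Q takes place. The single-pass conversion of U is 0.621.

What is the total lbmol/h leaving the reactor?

2680 lbmol/h

U reacted = 0.621 × 669.8 = 415.9 lbmol/h; ν_U = −1, so ξ = 415.9/1 = 415.9 lbmol/h.
Outlet amounts (n = n₀ + ν ξ):
  U: 669.8 − 1(415.9) = 253.8
  R: 2009 − 1(415.9) = 1593
  M: 0 + 1(415.9) = 415.9
  Q: 0 + 1(415.9) = 415.9
Total out = 253.8 + 1593 + 415.9 + 415.9 = 2679 lbmol/h.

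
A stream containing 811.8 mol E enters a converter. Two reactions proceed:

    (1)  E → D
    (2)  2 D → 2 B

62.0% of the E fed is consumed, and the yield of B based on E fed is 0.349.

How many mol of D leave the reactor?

220 mol

Conversion of E: E consumed = 1ξ₁ = 0.62 × 811.8 → ξ₁ = 503.3 mol.
Yield of B: 2ξ₂ / 811.8 = 0.349 → ξ₂ = 141.7 mol.
Outlet amounts (n = n₀ + Σ ν·ξ):
  E: 811.8 − 1(503.3) = 308.5
  D: 0 + 1(503.3) − 2(141.7) = 220
  B: 0 + 2(141.7) = 283.3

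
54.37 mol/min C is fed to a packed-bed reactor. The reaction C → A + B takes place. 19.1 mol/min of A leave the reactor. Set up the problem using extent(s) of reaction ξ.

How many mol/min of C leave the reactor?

35.3 mol/min

For A: n = n₀ + 1ξ → 19.1 = 0 + 1ξ, giving ξ = 19.1 mol/min.
Outlet amounts (n = n₀ + ν ξ):
  C: 54.37 − 1(19.1) = 35.27
  A: 0 + 1(19.1) = 19.1
  B: 0 + 1(19.1) = 19.1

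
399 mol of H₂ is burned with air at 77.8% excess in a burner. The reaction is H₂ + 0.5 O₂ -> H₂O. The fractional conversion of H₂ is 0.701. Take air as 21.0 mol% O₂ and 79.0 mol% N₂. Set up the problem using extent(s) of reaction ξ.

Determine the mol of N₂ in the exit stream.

Stoichiometric O₂ = 0.5 × 399 = 199.5 mol; O₂ fed = 199.5 × 1.778 = 354.7 mol.
N₂ fed = 354.7 × 79/21 = 1334 mol.
Fuel reacted = 0.701 × 399 → ξ = 279.7 mol.
Outlet (n = n₀ + ν ξ):
  H₂: 399 − 1(279.7) = 119.3
  O₂: 354.7 − 0.5(279.7) = 214.9
  N₂: 1334 (inert)
  H₂O: 0 + 1(279.7) = 279.7

1330 mol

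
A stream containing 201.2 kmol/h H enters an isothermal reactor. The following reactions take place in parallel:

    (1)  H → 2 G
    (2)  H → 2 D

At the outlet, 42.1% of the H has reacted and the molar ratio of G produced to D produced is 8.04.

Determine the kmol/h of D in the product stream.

Conversion of H: H consumed = 0.421 × 201.2 = 84.71 kmol/h = 1ξ₁ + 1ξ₂.
Selectivity: 2ξ₁ / (2ξ₂) = 8.04 → ξ₁ = 8.04 ξ₂.
Substitute: (1·8.04 + 1) ξ₂ = 84.71 → ξ₂ = 9.37 kmol/h, ξ₁ = 75.34 kmol/h.
Outlet amounts (n = n₀ + Σ ν·ξ):
  H: 201.2 − 1(75.34) − 1(9.37) = 116.5
  G: 0 + 2(75.34) = 150.7
  D: 0 + 2(9.37) = 18.74

18.7 kmol/h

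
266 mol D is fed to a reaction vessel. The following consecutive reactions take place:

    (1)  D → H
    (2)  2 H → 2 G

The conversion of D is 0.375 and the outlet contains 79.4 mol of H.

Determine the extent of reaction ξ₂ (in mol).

Conversion of D: D consumed = 1ξ₁ = 0.375 × 266 → ξ₁ = 99.75 mol.
H balance: n_H = 0 + 1ξ₁ − 2ξ₂ = 79.4 → ξ₂ = (1·99.75 − 79.4)/2 = 10.17 mol.
Outlet amounts (n = n₀ + Σ ν·ξ):
  D: 266 − 1(99.75) = 166.2
  H: 0 + 1(99.75) − 2(10.17) = 79.4
  G: 0 + 2(10.17) = 20.35

ξ₂ = 10.2 mol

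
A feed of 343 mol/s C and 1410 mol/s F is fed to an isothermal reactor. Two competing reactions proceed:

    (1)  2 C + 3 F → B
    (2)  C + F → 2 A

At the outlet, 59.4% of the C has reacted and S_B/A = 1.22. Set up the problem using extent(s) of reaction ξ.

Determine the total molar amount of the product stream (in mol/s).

1410 mol/s

Conversion of C: C consumed = 0.594 × 343 = 203.7 mol/s = 2ξ₁ + 1ξ₂.
Selectivity: 1ξ₁ / (2ξ₂) = 1.22 → ξ₁ = 2.44 ξ₂.
Substitute: (2·2.44 + 1) ξ₂ = 203.7 → ξ₂ = 34.65 mol/s, ξ₁ = 84.55 mol/s.
Outlet amounts (n = n₀ + Σ ν·ξ):
  C: 343 − 2(84.55) − 1(34.65) = 139.3
  F: 1410 − 3(84.55) − 1(34.65) = 1122
  B: 0 + 1(84.55) = 84.55
  A: 0 + 2(34.65) = 69.3
Total out = 139.3 + 1122 + 84.55 + 69.3 = 1415 mol/s.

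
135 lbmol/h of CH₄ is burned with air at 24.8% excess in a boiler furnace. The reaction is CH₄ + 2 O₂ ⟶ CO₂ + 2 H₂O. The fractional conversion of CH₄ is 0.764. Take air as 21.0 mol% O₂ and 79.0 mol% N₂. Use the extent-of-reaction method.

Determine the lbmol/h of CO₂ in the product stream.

Stoichiometric O₂ = 2 × 135 = 270 lbmol/h; O₂ fed = 270 × 1.248 = 337 lbmol/h.
N₂ fed = 337 × 79/21 = 1268 lbmol/h.
Fuel reacted = 0.764 × 135 → ξ = 103.1 lbmol/h.
Outlet (n = n₀ + ν ξ):
  CH₄: 135 − 1(103.1) = 31.86
  O₂: 337 − 2(103.1) = 130.7
  N₂: 1268 (inert)
  CO₂: 0 + 1(103.1) = 103.1
  H₂O: 0 + 2(103.1) = 206.3

103 lbmol/h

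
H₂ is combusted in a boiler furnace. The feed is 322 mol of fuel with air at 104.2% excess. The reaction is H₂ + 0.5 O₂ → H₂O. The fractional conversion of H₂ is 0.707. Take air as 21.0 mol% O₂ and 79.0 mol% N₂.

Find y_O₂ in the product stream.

0.121

Stoichiometric O₂ = 0.5 × 322 = 161 mol; O₂ fed = 161 × 2.042 = 328.8 mol.
N₂ fed = 328.8 × 79/21 = 1237 mol.
Fuel reacted = 0.707 × 322 → ξ = 227.7 mol.
Outlet (n = n₀ + ν ξ):
  H₂: 322 − 1(227.7) = 94.35
  O₂: 328.8 − 0.5(227.7) = 214.9
  N₂: 1237 (inert)
  H₂O: 0 + 1(227.7) = 227.7
Total out = 1774 mol; y_O₂ = 214.9 / 1774 = 0.1212.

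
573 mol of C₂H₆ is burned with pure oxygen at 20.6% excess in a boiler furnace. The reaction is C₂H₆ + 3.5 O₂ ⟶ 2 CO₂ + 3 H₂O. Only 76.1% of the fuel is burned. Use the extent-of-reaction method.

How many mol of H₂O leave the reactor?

Stoichiometric O₂ = 3.5 × 573 = 2006 mol; O₂ fed = 2006 × 1.206 = 2419 mol.
Fuel reacted = 0.761 × 573 → ξ = 436.1 mol.
Outlet (n = n₀ + ν ξ):
  C₂H₆: 573 − 1(436.1) = 136.9
  O₂: 2419 − 3.5(436.1) = 892.4
  CO₂: 0 + 2(436.1) = 872.1
  H₂O: 0 + 3(436.1) = 1308

1310 mol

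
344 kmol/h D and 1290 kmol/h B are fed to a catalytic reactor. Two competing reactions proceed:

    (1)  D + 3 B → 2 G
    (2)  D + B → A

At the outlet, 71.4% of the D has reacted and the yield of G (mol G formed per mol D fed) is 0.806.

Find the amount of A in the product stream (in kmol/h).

Yield of G: 2ξ₁ / 344 = 0.806 → ξ₁ = 138.6 kmol/h.
Conversion of D: 1ξ₁ + 1ξ₂ = 0.714 × 344 = 245.6 → ξ₂ = 107 kmol/h.
Outlet amounts (n = n₀ + Σ ν·ξ):
  D: 344 − 1(138.6) − 1(107) = 98.38
  B: 1290 − 3(138.6) − 1(107) = 767.1
  G: 0 + 2(138.6) = 277.3
  A: 0 + 1(107) = 107

107 kmol/h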